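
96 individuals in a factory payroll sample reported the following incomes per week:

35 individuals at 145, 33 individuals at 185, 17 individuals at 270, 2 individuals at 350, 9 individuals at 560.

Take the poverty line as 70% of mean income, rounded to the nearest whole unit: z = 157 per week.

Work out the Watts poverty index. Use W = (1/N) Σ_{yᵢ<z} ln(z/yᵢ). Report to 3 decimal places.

0.029

Poor units: 35×145 (q = 35 of N = 96).
Log gaps: ln(157/145) = 0.0795 (×35).
W = 2.782922 / 96 = 0.029.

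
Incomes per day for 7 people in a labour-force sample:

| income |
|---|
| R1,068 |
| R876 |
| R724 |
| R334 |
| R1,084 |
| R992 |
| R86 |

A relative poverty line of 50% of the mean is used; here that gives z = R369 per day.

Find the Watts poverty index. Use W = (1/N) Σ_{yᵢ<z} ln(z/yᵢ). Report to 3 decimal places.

Below z: R86, R334 (q = 2 of N = 7).
Log gaps: ln(369/86) = 1.4564; ln(369/334) = 0.0997.
W = 1.556105 / 7 = 0.222.

0.222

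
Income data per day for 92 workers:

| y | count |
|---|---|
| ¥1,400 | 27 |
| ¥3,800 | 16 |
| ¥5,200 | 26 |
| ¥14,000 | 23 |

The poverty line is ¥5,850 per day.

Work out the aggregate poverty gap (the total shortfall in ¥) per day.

Below z: 27×¥1,400, 16×¥3,800, 26×¥5,200 (q = 69 of N = 92).
Individual gaps: 27×(5850−1400) = 120150; 16×(5850−3800) = 32800; 26×(5850−5200) = 16900.
Aggregate gap = ¥169,850.

¥169,850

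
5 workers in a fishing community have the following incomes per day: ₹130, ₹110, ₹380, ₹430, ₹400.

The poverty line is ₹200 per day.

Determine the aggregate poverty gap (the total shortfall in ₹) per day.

₹160

Poor units: ₹110, ₹130 (q = 2 of N = 5).
Individual gaps: 200−110 = 90; 200−130 = 70.
Aggregate gap = ₹160.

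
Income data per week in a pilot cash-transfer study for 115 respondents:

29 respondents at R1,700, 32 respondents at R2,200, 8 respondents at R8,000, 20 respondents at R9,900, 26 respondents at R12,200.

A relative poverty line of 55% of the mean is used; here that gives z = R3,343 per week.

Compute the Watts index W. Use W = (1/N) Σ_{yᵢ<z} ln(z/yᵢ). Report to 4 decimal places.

0.2870

Below z: 29×R1,700, 32×R2,200 (q = 61 of N = 115).
ln(z/y) terms: ln(3343/1700) = 0.6762 (×29); ln(3343/2200) = 0.4184 (×32).
W = 33.000130 / 115 = 0.2870.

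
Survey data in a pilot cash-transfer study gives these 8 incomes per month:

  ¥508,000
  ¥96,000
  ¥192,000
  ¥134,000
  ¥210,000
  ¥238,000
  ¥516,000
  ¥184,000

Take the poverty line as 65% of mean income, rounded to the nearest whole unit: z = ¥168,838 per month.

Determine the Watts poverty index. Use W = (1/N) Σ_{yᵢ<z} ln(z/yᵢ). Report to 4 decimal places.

0.0995

Below z: ¥96,000, ¥134,000 (q = 2 of N = 8).
Log shortfalls: ln(168838/96000) = 0.5646; ln(168838/134000) = 0.2311.
W = 0.795691 / 8 = 0.0995.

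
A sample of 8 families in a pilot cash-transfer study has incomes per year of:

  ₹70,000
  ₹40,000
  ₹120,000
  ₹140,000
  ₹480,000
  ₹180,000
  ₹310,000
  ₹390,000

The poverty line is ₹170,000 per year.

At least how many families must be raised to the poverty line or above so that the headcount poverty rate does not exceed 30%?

4 of the 8 families are poor, so H = 4/8 = 0.500.
A headcount ratio of at most 30% allows at most ⌊0.30 × 8⌋ = 2 poor families.
So at least 4 − 2 = 2 must be lifted.

2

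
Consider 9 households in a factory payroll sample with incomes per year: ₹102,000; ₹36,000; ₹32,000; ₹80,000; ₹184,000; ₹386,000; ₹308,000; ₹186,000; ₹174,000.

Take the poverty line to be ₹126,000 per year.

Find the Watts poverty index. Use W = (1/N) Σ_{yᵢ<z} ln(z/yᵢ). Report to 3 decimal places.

Below z: ₹32,000, ₹36,000, ₹80,000, ₹102,000 (q = 4 of N = 9).
Log shortfalls: ln(126000/32000) = 1.3705; ln(126000/36000) = 1.2528; ln(126000/80000) = 0.4543; ln(126000/102000) = 0.2113.
W = 3.288873 / 9 = 0.365.

0.365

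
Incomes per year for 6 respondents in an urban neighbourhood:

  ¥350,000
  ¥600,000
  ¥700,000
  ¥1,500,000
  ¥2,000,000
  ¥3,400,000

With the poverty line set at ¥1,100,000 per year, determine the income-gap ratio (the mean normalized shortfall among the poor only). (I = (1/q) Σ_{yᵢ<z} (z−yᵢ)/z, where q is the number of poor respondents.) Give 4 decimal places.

0.5000

Incomes under z: ¥350,000, ¥600,000, ¥700,000 (q = 3 of N = 6).
Shortfall ratios (z−y)/z: 0.6818, 0.4545, 0.3636; sum = 1.500000.
I averages over the q = 3 poor units only: 1.500000 / 3 = 0.5000.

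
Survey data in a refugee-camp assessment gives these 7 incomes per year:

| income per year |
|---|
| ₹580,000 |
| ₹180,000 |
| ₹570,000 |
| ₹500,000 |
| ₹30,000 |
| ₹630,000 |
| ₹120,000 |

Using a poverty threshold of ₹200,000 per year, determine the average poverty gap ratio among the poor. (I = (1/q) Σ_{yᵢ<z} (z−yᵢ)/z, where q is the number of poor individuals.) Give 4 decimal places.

0.4500

Below the line: ₹30,000, ₹120,000, ₹180,000 (q = 3 of N = 7).
Relative gaps: 0.8500, 0.4000, 0.1000; sum = 1.350000.
The income-gap ratio divides by q (the poor only): 1.350000 / 3 = 0.4500.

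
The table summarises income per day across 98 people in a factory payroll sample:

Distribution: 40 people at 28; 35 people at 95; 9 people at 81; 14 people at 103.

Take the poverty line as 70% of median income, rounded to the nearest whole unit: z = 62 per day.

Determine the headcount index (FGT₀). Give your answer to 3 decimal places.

40 of the 98 people have income below 62.
H = 40/98 = 0.408.

0.408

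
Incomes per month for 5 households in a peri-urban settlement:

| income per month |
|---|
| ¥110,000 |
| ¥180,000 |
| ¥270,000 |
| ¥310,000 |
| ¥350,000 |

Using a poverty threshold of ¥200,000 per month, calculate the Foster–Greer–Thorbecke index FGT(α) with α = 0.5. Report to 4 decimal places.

Below the line: ¥110,000, ¥180,000 (q = 2 of N = 5).
Normalized shortfalls: (200000−110000)/200000 = 0.4500; (200000−180000)/200000 = 0.1000.
Raised to α = 0.5: 0.67082; 0.31623.
Sum = 0.987048; FGT(0.5) = 0.987048 / 5 = 0.1974.

0.1974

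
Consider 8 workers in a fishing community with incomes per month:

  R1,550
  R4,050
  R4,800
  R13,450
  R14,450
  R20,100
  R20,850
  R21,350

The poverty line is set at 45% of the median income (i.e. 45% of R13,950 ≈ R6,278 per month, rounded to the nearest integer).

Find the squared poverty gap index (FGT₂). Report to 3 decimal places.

Below the line: R1,550, R4,050, R4,800 (q = 3 of N = 8).
Shortfall ratios: (6278−1550)/6278 = 0.7531; (6278−4050)/6278 = 0.3549; (6278−4800)/6278 = 0.2354.
Squared: 0.5672; 0.1259; 0.0554.
Sum = 0.748541; P₂ = 0.748541 / 8 = 0.094.

0.094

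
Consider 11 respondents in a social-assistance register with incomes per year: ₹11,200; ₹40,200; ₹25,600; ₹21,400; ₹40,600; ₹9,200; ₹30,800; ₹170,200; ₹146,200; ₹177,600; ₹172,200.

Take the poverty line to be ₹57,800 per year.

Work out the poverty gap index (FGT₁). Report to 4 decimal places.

0.3548

Below z: ₹9,200, ₹11,200, ₹21,400, ₹25,600, ₹30,800, ₹40,200, ₹40,600 (q = 7 of N = 11).
Shortfall ratios: (57800−9200)/57800 = 0.8408; (57800−11200)/57800 = 0.8062; (57800−21400)/57800 = 0.6298; (57800−25600)/57800 = 0.5571; (57800−30800)/57800 = 0.4671; (57800−40200)/57800 = 0.3045; (57800−40600)/57800 = 0.2976.
Σ = 3.903114. Dividing by the full population N = 11 gives P₁ = 0.3548.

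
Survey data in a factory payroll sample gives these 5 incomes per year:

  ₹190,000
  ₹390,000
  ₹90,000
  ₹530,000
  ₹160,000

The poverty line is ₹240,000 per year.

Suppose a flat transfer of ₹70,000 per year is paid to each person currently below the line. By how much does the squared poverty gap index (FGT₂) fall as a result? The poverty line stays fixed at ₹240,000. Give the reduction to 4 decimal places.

0.0865

Before: below the line — ₹90,000, ₹160,000, ₹190,000; squared poverty gap index (FGT₂) = 0.109028.
After the ₹70,000 transfer: below the line — ₹160,000, ₹230,000; squared poverty gap index (FGT₂) = 0.022569.
Reduction = 0.109028 − 0.022569 = 0.0865.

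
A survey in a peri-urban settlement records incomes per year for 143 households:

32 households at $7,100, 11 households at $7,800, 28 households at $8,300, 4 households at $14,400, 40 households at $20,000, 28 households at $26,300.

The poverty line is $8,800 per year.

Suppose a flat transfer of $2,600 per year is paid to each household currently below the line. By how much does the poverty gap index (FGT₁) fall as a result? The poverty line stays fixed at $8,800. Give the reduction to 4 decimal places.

Before: below the line — 32×$7,100, 11×$7,800, 28×$8,300; poverty gap index (FGT₁) = 0.063096.
After the $2,600 transfer: below the line — none; poverty gap index (FGT₁) = 0.000000.
Reduction = 0.063096 − 0.000000 = 0.0631.

0.0631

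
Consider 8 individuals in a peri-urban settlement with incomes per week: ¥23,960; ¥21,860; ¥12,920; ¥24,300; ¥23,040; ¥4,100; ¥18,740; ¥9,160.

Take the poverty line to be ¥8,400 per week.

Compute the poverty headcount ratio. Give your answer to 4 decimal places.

0.1250

1 of the 8 individuals have income below ¥8,400.
H = 1/8 = 0.1250.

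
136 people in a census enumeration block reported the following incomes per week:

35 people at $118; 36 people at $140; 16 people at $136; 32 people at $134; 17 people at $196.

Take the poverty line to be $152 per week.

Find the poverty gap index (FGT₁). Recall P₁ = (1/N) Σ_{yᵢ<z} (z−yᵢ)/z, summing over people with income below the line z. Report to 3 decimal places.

Below z: 35×$118, 32×$134, 16×$136, 36×$140 (q = 119 of N = 136).
Relative gaps: (152−118)/152 = 0.2237 (×35); (152−134)/152 = 0.1184 (×32); (152−136)/152 = 0.1053 (×16); (152−140)/152 = 0.0789 (×36).
Σ = 16.144737. Dividing by the full population N = 136 gives P₁ = 0.119.

0.119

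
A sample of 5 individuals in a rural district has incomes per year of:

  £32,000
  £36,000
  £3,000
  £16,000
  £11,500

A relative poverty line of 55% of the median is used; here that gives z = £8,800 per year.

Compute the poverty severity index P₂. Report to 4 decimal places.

Poor units: £3,000 (q = 1 of N = 5).
Shortfall ratios: (8800−3000)/8800 = 0.6591.
Squared: 0.4344.
Sum = 0.434401; P₂ = 0.434401 / 5 = 0.0869.

0.0869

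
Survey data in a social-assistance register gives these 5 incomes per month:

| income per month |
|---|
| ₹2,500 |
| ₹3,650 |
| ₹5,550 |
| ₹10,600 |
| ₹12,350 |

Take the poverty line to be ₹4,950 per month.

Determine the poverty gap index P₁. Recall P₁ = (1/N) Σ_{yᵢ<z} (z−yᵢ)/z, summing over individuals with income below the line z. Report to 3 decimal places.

Below z: ₹2,500, ₹3,650 (q = 2 of N = 5).
Gap ratios (z−y)/z: (4950−2500)/4950 = 0.4949; (4950−3650)/4950 = 0.2626.
Sum of shortfalls = 0.757576; P₁ averages over all N: 0.757576 / 5 = 0.152.

0.152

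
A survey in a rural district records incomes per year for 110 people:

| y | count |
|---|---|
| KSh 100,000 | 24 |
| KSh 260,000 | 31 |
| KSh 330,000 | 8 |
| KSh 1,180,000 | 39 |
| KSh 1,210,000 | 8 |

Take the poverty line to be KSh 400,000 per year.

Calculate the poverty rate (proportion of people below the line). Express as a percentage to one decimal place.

63 of the 110 people have income below KSh 400,000.
H = 63/110 = 57.3%.

57.3%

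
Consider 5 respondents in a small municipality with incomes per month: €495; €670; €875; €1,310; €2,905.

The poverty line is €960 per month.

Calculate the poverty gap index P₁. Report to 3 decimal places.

Poor units: €495, €670, €875 (q = 3 of N = 5).
Shortfall ratios: (960−495)/960 = 0.4844; (960−670)/960 = 0.3021; (960−875)/960 = 0.0885.
Sum of shortfalls = 0.875000; P₁ averages over all N: 0.875000 / 5 = 0.175.

0.175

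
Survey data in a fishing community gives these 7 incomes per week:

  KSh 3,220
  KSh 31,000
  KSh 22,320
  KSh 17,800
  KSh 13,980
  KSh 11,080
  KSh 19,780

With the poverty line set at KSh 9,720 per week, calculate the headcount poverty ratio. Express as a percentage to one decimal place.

1 of the 7 individuals have income below KSh 9,720.
H = 1/7 = 14.3%.

14.3%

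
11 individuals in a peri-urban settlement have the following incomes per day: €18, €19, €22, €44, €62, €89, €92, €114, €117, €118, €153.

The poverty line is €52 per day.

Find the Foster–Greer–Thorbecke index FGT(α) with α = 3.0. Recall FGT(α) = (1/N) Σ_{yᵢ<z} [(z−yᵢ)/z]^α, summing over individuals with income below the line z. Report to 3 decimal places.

0.066

Below z: €18, €19, €22, €44 (q = 4 of N = 11).
Relative gaps: (52−18)/52 = 0.6538; (52−19)/52 = 0.6346; (52−22)/52 = 0.5769; (52−44)/52 = 0.1538.
Raised to α = 3.0: 0.27953; 0.25558; 0.19202; 0.00364.
Sum = 0.730776; FGT(3.0) = 0.730776 / 11 = 0.066.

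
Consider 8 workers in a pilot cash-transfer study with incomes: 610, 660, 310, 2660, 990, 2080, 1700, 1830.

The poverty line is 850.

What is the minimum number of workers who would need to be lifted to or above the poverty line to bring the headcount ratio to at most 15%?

Currently q = 3 of N = 8 are below the line (H = 0.375).
A headcount ratio of at most 15% allows at most ⌊0.15 × 8⌋ = 1 poor workers.
So at least 3 − 1 = 2 must be lifted.

2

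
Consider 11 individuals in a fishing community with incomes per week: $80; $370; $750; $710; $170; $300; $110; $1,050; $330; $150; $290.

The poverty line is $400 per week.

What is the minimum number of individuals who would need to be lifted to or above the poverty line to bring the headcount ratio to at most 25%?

6

Currently q = 8 of N = 11 are below the line (H = 0.727).
A headcount ratio of at most 25% allows at most ⌊0.25 × 11⌋ = 2 poor individuals.
So at least 8 − 2 = 6 must be lifted.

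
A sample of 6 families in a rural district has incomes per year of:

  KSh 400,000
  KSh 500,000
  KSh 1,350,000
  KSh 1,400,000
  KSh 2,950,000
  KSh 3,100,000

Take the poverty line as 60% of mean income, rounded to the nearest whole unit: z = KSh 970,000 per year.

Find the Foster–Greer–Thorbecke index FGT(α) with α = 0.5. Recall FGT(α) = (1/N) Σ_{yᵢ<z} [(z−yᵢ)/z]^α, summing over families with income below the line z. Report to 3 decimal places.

0.244

Poor units: KSh 400,000, KSh 500,000 (q = 2 of N = 6).
Normalized shortfalls: (970000−400000)/970000 = 0.5876; (970000−500000)/970000 = 0.4845.
Raised to α = 0.5: 0.76657; 0.69609.
Sum = 1.462656; FGT(0.5) = 1.462656 / 6 = 0.244.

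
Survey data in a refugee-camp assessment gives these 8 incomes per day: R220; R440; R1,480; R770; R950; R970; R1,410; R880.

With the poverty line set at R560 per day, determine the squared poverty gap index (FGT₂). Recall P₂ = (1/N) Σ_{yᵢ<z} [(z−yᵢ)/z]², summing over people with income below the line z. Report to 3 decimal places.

0.052

Below z: R220, R440 (q = 2 of N = 8).
Normalized shortfalls: (560−220)/560 = 0.6071; (560−440)/560 = 0.2143.
Squared: 0.3686; 0.0459.
Sum = 0.414541; P₂ = 0.414541 / 8 = 0.052.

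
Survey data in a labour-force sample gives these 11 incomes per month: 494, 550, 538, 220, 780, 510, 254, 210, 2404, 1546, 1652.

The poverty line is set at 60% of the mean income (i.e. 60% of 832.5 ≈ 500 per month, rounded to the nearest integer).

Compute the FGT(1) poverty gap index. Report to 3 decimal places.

0.149

Poor units: 210, 220, 254, 494 (q = 4 of N = 11).
Relative gaps: (500−210)/500 = 0.5800; (500−220)/500 = 0.5600; (500−254)/500 = 0.4920; (500−494)/500 = 0.0120.
Σ = 1.644000. Dividing by the full population N = 11 gives P₁ = 0.149.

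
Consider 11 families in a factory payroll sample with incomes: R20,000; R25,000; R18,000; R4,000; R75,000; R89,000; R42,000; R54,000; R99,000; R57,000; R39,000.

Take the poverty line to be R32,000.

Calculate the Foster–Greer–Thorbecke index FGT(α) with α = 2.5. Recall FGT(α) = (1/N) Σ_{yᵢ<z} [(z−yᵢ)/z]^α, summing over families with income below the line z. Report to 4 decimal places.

Below z: R4,000, R18,000, R20,000, R25,000 (q = 4 of N = 11).
Shortfall ratios: (32000−4000)/32000 = 0.8750; (32000−18000)/32000 = 0.4375; (32000−20000)/32000 = 0.3750; (32000−25000)/32000 = 0.2188.
Raised to α = 2.5: 0.71618; 0.12660; 0.08611; 0.02238.
Sum = 0.951275; FGT(2.5) = 0.951275 / 11 = 0.0865.

0.0865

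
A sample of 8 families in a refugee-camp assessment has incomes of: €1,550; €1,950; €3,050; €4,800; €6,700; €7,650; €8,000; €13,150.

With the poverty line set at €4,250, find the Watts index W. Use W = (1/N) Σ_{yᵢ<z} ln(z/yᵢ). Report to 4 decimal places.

0.2649

Incomes under z: €1,550, €1,950, €3,050 (q = 3 of N = 8).
Log gaps: ln(4250/1550) = 1.0087; ln(4250/1950) = 0.7791; ln(4250/3050) = 0.3318.
W = 2.119531 / 8 = 0.2649.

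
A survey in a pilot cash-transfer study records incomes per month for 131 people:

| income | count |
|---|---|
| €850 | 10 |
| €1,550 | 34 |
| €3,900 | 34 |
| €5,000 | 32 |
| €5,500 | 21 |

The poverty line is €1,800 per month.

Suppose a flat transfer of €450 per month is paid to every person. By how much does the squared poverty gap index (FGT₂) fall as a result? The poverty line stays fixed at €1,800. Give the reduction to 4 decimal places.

Before: below the line — 10×€850, 34×€1,550; squared poverty gap index (FGT₂) = 0.026270.
After the €450 transfer: below the line — 10×€1,300; squared poverty gap index (FGT₂) = 0.005890.
Reduction = 0.026270 − 0.005890 = 0.0204.

0.0204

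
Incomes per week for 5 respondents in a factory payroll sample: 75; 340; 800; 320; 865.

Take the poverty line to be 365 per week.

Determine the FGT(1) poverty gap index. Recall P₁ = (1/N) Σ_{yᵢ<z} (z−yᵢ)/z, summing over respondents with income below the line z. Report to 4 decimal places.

0.1973

Poor units: 75, 320, 340 (q = 3 of N = 5).
Normalized shortfalls: (365−75)/365 = 0.7945; (365−320)/365 = 0.1233; (365−340)/365 = 0.0685.
Sum of shortfalls = 0.986301; P₁ averages over all N: 0.986301 / 5 = 0.1973.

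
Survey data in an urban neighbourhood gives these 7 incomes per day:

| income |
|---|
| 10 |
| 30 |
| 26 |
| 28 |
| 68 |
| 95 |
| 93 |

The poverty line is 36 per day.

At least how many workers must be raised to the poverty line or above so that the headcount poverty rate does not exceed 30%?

2

4 of the 7 workers are poor, so H = 4/7 = 0.571.
A headcount ratio of at most 30% allows at most ⌊0.30 × 7⌋ = 2 poor workers.
So at least 4 − 2 = 2 must be lifted.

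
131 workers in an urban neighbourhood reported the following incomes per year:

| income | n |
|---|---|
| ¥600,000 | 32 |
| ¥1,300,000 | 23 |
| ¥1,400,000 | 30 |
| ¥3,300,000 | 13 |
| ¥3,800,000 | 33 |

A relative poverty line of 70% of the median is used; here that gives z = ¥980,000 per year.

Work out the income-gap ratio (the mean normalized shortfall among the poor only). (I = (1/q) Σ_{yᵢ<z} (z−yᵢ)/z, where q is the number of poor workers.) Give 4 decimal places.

0.3878

Poor units: 32×¥600,000 (q = 32 of N = 131).
Shortfall ratios (z−y)/z: 0.3878 (×32); sum = 12.408163.
I averages over the q = 32 poor units only: 12.408163 / 32 = 0.3878.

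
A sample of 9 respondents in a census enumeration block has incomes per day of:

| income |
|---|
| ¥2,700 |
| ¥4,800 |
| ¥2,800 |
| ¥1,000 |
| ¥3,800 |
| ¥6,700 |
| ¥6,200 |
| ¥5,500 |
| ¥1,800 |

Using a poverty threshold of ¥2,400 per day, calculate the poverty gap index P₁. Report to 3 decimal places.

Incomes under z: ¥1,000, ¥1,800 (q = 2 of N = 9).
Shortfall ratios: (2400−1000)/2400 = 0.5833; (2400−1800)/2400 = 0.2500.
Sum of shortfalls = 0.833333; P₁ averages over all N: 0.833333 / 9 = 0.093.

0.093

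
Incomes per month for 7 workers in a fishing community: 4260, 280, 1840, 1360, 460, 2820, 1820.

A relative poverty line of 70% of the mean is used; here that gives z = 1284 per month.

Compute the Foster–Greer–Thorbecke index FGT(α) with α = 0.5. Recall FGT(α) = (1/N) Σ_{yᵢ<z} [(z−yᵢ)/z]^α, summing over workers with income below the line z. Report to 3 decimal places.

Poor units: 280, 460 (q = 2 of N = 7).
Normalized shortfalls: (1284−280)/1284 = 0.7819; (1284−460)/1284 = 0.6417.
Raised to α = 0.5: 0.88427; 0.80109.
Sum = 1.685358; FGT(0.5) = 1.685358 / 7 = 0.241.

0.241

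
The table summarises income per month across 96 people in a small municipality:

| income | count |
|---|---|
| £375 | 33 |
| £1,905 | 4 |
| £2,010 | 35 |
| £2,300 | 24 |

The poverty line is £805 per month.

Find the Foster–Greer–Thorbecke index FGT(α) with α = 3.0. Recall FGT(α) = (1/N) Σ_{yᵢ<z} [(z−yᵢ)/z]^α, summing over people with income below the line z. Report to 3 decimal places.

0.052

Below the line: 33×£375 (q = 33 of N = 96).
Relative gaps: (805−375)/805 = 0.5342 (×33).
Raised to α = 3.0: 0.15241 (×33).
Sum = 5.029579; FGT(3.0) = 5.029579 / 96 = 0.052.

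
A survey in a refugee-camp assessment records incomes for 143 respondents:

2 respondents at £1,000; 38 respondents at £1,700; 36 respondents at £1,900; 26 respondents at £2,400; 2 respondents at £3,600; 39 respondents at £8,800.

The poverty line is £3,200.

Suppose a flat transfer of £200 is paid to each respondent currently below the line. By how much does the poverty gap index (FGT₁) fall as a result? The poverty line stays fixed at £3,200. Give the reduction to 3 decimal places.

0.045

Before: below the line — 2×£1,000, 38×£1,700, 36×£1,900, 26×£2,400; poverty gap index (FGT₁) = 0.28191.
After the £200 transfer: below the line — 2×£1,200, 38×£1,900, 36×£2,100, 26×£2,600; poverty gap index (FGT₁) = 0.23733.
Reduction = 0.28191 − 0.23733 = 0.045.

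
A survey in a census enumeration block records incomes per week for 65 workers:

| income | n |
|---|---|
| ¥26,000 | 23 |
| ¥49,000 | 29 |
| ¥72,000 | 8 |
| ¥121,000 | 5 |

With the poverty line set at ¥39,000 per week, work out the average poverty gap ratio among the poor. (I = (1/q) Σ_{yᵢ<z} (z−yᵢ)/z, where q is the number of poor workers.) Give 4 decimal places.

0.3333

Poor units: 23×¥26,000 (q = 23 of N = 65).
Shortfall ratios (z−y)/z: 0.3333 (×23); sum = 7.666667.
I averages over the q = 23 poor units only: 7.666667 / 23 = 0.3333.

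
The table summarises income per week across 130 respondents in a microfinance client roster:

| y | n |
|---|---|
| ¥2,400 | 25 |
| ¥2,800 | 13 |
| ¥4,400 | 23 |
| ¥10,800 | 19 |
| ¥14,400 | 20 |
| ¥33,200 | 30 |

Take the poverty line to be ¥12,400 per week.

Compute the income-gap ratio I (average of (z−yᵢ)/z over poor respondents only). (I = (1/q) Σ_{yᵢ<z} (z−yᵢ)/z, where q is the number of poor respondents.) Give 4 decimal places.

0.5940

Below z: 25×¥2,400, 13×¥2,800, 23×¥4,400, 19×¥10,800 (q = 80 of N = 130).
Relative gaps: 0.8065 (×25), 0.7742 (×13), 0.6452 (×23), 0.1290 (×19); sum = 47.516129.
I averages over the q = 80 poor units only: 47.516129 / 80 = 0.5940.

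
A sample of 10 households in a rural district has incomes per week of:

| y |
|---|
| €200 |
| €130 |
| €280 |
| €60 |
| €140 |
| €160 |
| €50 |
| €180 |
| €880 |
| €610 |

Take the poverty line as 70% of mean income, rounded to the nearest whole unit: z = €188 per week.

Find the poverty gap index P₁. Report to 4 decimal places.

0.2170

Below z: €50, €60, €130, €140, €160, €180 (q = 6 of N = 10).
Shortfall ratios: (188−50)/188 = 0.7340; (188−60)/188 = 0.6809; (188−130)/188 = 0.3085; (188−140)/188 = 0.2553; (188−160)/188 = 0.1489; (188−180)/188 = 0.0426.
Sum of shortfalls = 2.170213; P₁ averages over all N: 2.170213 / 10 = 0.2170.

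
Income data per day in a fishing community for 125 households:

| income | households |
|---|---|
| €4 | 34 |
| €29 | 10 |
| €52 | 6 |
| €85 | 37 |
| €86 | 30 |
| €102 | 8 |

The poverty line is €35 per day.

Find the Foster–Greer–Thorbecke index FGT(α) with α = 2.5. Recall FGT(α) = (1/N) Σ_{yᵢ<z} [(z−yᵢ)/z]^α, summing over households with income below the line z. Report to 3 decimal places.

0.202

Poor units: 34×€4, 10×€29 (q = 44 of N = 125).
Normalized shortfalls: (35−4)/35 = 0.8857 (×34); (35−29)/35 = 0.1714 (×10).
Raised to α = 2.5: 0.73830 (×34); 0.01217 (×10).
Sum = 25.223949; FGT(2.5) = 25.223949 / 125 = 0.202.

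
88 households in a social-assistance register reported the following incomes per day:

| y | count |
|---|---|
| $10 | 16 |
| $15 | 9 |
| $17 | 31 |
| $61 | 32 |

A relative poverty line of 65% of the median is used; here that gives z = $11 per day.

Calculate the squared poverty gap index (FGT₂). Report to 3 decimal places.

Poor units: 16×$10 (q = 16 of N = 88).
Normalized shortfalls: (11−10)/11 = 0.0909 (×16).
Squared: 0.0083 (×16).
Sum = 0.132231; P₂ = 0.132231 / 88 = 0.002.

0.002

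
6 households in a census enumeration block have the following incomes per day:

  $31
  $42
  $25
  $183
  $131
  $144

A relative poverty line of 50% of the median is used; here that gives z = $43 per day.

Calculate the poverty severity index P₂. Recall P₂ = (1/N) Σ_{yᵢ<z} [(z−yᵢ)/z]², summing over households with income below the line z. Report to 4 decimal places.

Below the line: $25, $31, $42 (q = 3 of N = 6).
Normalized shortfalls: (43−25)/43 = 0.4186; (43−31)/43 = 0.2791; (43−42)/43 = 0.0233.
Squared: 0.1752; 0.0779; 0.0005.
Sum = 0.253651; P₂ = 0.253651 / 6 = 0.0423.

0.0423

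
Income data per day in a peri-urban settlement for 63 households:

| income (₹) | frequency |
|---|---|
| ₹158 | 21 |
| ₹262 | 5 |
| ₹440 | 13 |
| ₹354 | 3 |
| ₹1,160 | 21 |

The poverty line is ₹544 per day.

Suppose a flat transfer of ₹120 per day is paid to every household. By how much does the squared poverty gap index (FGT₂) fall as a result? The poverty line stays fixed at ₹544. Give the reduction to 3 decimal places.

Before: below the line — 21×₹158, 5×₹262, 3×₹354, 13×₹440; squared poverty gap index (FGT₂) = 0.20250.
After the ₹120 transfer: below the line — 21×₹278, 5×₹382, 3×₹474; squared poverty gap index (FGT₂) = 0.08752.
Reduction = 0.20250 − 0.08752 = 0.115.

0.115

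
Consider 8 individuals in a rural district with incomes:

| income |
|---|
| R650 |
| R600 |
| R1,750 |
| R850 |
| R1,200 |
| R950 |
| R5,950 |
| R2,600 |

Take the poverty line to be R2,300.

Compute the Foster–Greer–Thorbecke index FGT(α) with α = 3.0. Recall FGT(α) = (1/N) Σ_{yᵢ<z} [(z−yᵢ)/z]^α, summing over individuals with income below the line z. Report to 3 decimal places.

Below the line: R600, R650, R850, R950, R1,200, R1,750 (q = 6 of N = 8).
Normalized shortfalls: (2300−600)/2300 = 0.7391; (2300−650)/2300 = 0.7174; (2300−850)/2300 = 0.6304; (2300−950)/2300 = 0.5870; (2300−1200)/2300 = 0.4783; (2300−1750)/2300 = 0.2391.
Raised to α = 3.0: 0.40380; 0.36921; 0.25057; 0.20222; 0.10939; 0.01367.
Sum = 1.348853; FGT(3.0) = 1.348853 / 8 = 0.169.

0.169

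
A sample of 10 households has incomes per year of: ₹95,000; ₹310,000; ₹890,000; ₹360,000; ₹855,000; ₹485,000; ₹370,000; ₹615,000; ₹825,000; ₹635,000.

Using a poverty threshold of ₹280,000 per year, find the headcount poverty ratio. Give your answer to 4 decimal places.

1 of the 10 households have income below ₹280,000.
H = 1/10 = 0.1000.

0.1000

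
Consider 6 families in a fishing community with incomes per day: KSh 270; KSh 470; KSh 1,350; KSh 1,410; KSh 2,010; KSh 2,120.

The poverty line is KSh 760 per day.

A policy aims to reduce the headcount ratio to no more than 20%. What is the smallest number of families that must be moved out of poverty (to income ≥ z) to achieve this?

1

Currently q = 2 of N = 6 are below the line (H = 0.333).
A headcount ratio of at most 20% allows at most ⌊0.20 × 6⌋ = 1 poor families.
So at least 2 − 1 = 1 must be lifted.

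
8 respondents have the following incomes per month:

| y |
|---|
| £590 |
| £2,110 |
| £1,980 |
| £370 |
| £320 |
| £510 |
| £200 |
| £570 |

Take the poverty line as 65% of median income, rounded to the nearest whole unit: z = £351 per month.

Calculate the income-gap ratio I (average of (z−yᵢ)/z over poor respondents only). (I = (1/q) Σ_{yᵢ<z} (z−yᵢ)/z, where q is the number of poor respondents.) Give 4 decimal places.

Below z: £200, £320 (q = 2 of N = 8).
Relative gaps: 0.4302, 0.0883; sum = 0.518519.
The income-gap ratio divides by q (the poor only): 0.518519 / 2 = 0.2593.

0.2593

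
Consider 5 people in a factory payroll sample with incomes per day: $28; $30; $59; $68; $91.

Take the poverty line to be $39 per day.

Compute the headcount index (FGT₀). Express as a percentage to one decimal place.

40.0%

2 of the 5 people have income below $39.
H = 2/5 = 40.0%.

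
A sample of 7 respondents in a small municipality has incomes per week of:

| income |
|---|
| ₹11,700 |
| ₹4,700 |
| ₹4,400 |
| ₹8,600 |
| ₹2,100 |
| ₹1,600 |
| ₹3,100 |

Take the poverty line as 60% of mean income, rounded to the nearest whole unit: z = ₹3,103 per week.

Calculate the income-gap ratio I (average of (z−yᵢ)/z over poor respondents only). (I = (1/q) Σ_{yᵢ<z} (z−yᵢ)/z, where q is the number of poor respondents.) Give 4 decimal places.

0.2695

Below z: ₹1,600, ₹2,100, ₹3,100 (q = 3 of N = 7).
Relative gaps: 0.4844, 0.3232, 0.0010; sum = 0.808572.
The income-gap ratio divides by q (the poor only): 0.808572 / 3 = 0.2695.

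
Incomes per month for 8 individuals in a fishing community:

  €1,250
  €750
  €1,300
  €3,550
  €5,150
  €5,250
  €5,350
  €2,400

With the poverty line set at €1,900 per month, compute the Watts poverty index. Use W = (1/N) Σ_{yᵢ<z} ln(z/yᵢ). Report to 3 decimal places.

Incomes under z: €750, €1,250, €1,300 (q = 3 of N = 8).
Log gaps: ln(1900/750) = 0.9295; ln(1900/1250) = 0.4187; ln(1900/1300) = 0.3795.
W = 1.727736 / 8 = 0.216.

0.216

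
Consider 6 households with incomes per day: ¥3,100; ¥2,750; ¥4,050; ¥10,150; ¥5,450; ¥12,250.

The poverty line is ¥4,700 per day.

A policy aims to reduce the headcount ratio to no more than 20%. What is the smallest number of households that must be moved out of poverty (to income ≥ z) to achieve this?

2

Currently q = 3 of N = 6 are below the line (H = 0.500).
A headcount ratio of at most 20% allows at most ⌊0.20 × 6⌋ = 1 poor households.
So at least 3 − 1 = 2 must be lifted.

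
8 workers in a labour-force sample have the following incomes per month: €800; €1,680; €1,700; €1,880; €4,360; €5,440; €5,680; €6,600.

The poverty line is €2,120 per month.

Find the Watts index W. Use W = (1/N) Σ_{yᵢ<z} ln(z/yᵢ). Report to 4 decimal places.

Below the line: €800, €1,680, €1,700, €1,880 (q = 4 of N = 8).
ln(z/y) terms: ln(2120/800) = 0.9746; ln(2120/1680) = 0.2326; ln(2120/1700) = 0.2208; ln(2120/1880) = 0.1201.
W = 1.548114 / 8 = 0.1935.

0.1935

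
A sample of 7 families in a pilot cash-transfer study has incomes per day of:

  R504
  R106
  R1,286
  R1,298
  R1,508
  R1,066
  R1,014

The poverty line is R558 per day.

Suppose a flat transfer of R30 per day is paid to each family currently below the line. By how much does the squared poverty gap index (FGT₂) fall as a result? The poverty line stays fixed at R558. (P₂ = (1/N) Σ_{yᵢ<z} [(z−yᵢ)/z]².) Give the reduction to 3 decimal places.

0.013

Before: below the line — R106, R504; squared poverty gap index (FGT₂) = 0.09507.
After the R30 transfer: below the line — R136, R534; squared poverty gap index (FGT₂) = 0.08197.
Reduction = 0.09507 − 0.08197 = 0.013.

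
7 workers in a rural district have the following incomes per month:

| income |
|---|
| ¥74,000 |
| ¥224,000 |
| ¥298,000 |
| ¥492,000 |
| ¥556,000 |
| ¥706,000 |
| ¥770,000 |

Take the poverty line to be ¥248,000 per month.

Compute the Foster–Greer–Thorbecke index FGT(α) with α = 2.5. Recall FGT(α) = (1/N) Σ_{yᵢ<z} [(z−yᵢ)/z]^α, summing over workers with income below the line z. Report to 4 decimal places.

Incomes under z: ¥74,000, ¥224,000 (q = 2 of N = 7).
Normalized shortfalls: (248000−74000)/248000 = 0.7016; (248000−224000)/248000 = 0.0968.
Raised to α = 2.5: 0.41233; 0.00291.
Sum = 0.415242; FGT(2.5) = 0.415242 / 7 = 0.0593.

0.0593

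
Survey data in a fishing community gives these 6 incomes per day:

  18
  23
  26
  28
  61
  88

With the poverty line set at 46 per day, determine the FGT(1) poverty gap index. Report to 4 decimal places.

Poor units: 18, 23, 26, 28 (q = 4 of N = 6).
Normalized shortfalls: (46−18)/46 = 0.6087; (46−23)/46 = 0.5000; (46−26)/46 = 0.4348; (46−28)/46 = 0.3913.
Σ = 1.934783. Dividing by the full population N = 6 gives P₁ = 0.3225.

0.3225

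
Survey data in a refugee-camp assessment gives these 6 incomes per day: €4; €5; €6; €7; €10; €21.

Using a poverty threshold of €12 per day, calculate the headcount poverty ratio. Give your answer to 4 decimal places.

0.8333

5 of the 6 workers have income below €12.
H = 5/6 = 0.8333.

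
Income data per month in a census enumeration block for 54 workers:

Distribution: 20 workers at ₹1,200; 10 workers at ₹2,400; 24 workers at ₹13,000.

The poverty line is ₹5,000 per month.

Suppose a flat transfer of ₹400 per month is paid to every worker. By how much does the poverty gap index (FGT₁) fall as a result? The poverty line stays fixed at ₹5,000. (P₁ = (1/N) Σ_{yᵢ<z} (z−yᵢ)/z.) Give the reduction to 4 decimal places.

0.0444

Before: below the line — 20×₹1,200, 10×₹2,400; poverty gap index (FGT₁) = 0.377778.
After the ₹400 transfer: below the line — 20×₹1,600, 10×₹2,800; poverty gap index (FGT₁) = 0.333333.
Reduction = 0.377778 − 0.333333 = 0.0444.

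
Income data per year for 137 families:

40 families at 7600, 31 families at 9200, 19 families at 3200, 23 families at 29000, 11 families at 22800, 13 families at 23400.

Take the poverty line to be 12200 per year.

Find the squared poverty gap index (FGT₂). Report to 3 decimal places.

Incomes under z: 19×3200, 40×7600, 31×9200 (q = 90 of N = 137).
Normalized shortfalls: (12200−3200)/12200 = 0.7377 (×19); (12200−7600)/12200 = 0.3770 (×40); (12200−9200)/12200 = 0.2459 (×31).
Squared: 0.5442 (×19); 0.1422 (×40); 0.0605 (×31).
Sum = 17.901102; P₂ = 17.901102 / 137 = 0.131.

0.131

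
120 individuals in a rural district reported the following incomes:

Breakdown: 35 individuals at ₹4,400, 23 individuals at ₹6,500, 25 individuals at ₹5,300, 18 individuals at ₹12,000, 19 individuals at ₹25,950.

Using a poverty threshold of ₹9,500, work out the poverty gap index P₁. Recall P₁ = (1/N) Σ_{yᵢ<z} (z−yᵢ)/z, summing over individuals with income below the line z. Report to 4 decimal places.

Below z: 35×₹4,400, 25×₹5,300, 23×₹6,500 (q = 83 of N = 120).
Shortfall ratios: (9500−4400)/9500 = 0.5368 (×35); (9500−5300)/9500 = 0.4421 (×25); (9500−6500)/9500 = 0.3158 (×23).
Σ = 37.105263. Dividing by the full population N = 120 gives P₁ = 0.3092.

0.3092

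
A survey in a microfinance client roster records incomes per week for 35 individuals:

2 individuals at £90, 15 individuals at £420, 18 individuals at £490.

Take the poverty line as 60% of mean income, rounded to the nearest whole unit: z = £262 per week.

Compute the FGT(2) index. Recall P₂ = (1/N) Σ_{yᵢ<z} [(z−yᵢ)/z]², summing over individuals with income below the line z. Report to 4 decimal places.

0.0246

Incomes under z: 2×£90 (q = 2 of N = 35).
Normalized shortfalls: (262−90)/262 = 0.6565 (×2).
Squared: 0.4310 (×2).
Sum = 0.861954; P₂ = 0.861954 / 35 = 0.0246.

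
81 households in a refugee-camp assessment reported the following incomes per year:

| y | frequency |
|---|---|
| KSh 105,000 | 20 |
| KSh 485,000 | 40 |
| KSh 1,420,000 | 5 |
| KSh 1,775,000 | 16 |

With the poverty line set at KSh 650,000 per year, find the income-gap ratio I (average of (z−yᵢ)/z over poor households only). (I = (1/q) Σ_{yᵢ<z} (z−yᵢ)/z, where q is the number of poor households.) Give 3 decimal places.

Poor units: 20×KSh 105,000, 40×KSh 485,000 (q = 60 of N = 81).
Relative gaps: 0.8385 (×20), 0.2538 (×40); sum = 26.923077.
The income-gap ratio divides by q (the poor only): 26.923077 / 60 = 0.449.

0.449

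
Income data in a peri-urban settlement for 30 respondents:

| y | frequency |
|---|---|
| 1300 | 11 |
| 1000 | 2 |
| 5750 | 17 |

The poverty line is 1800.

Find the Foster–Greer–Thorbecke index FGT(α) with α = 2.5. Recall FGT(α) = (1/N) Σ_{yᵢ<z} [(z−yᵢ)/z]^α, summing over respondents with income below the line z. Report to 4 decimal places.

Below the line: 2×1000, 11×1300 (q = 13 of N = 30).
Shortfall ratios: (1800−1000)/1800 = 0.4444 (×2); (1800−1300)/1800 = 0.2778 (×11).
Raised to α = 2.5: 0.13169 (×2); 0.04067 (×11).
Sum = 0.710713; FGT(2.5) = 0.710713 / 30 = 0.0237.

0.0237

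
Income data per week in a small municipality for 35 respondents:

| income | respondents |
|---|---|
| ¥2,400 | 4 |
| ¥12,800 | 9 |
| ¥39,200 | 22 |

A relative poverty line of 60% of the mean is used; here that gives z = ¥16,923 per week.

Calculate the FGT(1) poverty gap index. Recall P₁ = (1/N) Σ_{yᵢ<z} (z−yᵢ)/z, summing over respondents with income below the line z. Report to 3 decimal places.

0.161

Below z: 4×¥2,400, 9×¥12,800 (q = 13 of N = 35).
Shortfall ratios: (16923−2400)/16923 = 0.8582 (×4); (16923−12800)/16923 = 0.2436 (×9).
Σ = 5.625421. Dividing by the full population N = 35 gives P₁ = 0.161.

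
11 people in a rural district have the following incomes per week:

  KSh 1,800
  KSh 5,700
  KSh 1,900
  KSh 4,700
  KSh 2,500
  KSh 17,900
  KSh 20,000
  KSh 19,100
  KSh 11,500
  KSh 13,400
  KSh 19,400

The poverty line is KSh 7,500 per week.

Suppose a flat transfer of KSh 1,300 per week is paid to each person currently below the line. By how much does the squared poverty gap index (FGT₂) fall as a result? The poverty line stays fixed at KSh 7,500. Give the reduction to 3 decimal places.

0.074

Before: below the line — KSh 1,800, KSh 1,900, KSh 2,500, KSh 4,700, KSh 5,700; squared poverty gap index (FGT₂) = 0.16150.
After the KSh 1,300 transfer: below the line — KSh 3,100, KSh 3,200, KSh 3,800, KSh 6,000, KSh 7,000; squared poverty gap index (FGT₂) = 0.08734.
Reduction = 0.16150 − 0.08734 = 0.074.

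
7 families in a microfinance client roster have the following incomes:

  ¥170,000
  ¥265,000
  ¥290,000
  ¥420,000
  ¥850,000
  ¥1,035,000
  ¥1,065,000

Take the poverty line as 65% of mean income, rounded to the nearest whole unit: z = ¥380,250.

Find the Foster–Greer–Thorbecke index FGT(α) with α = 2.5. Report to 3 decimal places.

Below z: ¥170,000, ¥265,000, ¥290,000 (q = 3 of N = 7).
Relative gaps: (380250−170000)/380250 = 0.5529; (380250−265000)/380250 = 0.3031; (380250−290000)/380250 = 0.2373.
Raised to α = 2.5: 0.22734; 0.05057; 0.02744.
Sum = 0.305353; FGT(2.5) = 0.305353 / 7 = 0.044.

0.044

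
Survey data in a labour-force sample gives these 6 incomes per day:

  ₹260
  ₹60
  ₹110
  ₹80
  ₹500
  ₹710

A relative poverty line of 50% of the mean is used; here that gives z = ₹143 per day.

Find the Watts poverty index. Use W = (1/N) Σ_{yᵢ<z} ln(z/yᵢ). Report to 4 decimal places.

Poor units: ₹60, ₹80, ₹110 (q = 3 of N = 6).
Log shortfalls: ln(143/60) = 0.8685; ln(143/80) = 0.5808; ln(143/110) = 0.2624.
W = 1.711682 / 6 = 0.2853.

0.2853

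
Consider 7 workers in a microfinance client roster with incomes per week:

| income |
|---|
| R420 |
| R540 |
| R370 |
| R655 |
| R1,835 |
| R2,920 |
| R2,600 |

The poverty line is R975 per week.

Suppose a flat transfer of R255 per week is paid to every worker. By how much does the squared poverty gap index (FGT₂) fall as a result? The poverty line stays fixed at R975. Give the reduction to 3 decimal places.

0.108

Before: below the line — R370, R420, R540, R655; squared poverty gap index (FGT₂) = 0.14512.
After the R255 transfer: below the line — R625, R675, R795, R910; squared poverty gap index (FGT₂) = 0.03744.
Reduction = 0.14512 − 0.03744 = 0.108.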